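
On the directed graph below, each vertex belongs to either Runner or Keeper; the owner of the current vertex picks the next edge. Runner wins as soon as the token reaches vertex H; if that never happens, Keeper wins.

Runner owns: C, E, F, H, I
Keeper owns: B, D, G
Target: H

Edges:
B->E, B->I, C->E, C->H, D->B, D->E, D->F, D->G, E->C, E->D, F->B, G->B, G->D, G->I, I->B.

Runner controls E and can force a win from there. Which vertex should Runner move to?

A0 = {H}
A1: add {C} — C (Runner) has C→H.
A2: add {E} — E (Runner) has E→C.
A3 = A2; e.g. B (Keeper) can still go to I. Fixed point.
From E, successor C is in the attractor (rank 1); the other successor D is not.

C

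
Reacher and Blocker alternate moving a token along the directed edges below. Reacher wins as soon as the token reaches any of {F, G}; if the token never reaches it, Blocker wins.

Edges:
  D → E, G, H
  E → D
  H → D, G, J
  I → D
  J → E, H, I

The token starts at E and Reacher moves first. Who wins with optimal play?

Track states (vertex, player-to-move).
A0 = {(F,Reacher), (F,Blocker), (G,Reacher), (G,Blocker)}
A1: add {(D,Reacher), (H,Reacher)}.
A2: add {(E,Blocker), (I,Blocker)}.
A3: add {(J,Reacher)}.
A4: add {(H,Blocker)}.
A5 = A4; e.g. (D,Blocker) stays out. (E,Reacher) never enters ⇒ Blocker avoids the target.

Blocker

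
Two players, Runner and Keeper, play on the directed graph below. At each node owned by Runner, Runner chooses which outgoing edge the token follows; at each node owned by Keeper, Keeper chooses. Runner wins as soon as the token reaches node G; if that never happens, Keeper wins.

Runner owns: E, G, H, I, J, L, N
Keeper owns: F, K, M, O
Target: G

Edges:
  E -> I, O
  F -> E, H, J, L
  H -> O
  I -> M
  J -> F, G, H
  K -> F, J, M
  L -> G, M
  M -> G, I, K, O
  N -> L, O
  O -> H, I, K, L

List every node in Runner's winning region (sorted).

A0 = {G}
A1: add {J, L} — J (Runner) has J→G; L (Runner) has L→G.
A2: add {N} — N (Runner) has N→L.
A3 = A2; e.g. E (Runner) has no edge into A2. Fixed point.
Runner's winning region = {G, J, L, N}.

G, J, L, N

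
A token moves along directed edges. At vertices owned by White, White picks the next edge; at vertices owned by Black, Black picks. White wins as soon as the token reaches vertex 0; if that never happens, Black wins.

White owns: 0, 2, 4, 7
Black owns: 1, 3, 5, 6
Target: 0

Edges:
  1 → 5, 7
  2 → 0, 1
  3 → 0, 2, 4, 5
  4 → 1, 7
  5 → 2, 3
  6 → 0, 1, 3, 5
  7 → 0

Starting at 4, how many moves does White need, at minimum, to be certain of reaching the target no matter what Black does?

2

A0 = {0}
A1: add {2, 7} — 2 (White) has 2→0; 7 (White) has 7→0.
A2: add {4} — 4 (White) has 4→7.
A3 = A2; e.g. 1 (Black) can still go to 5. Fixed point.
4 enters the attractor at level 2, so White can force the target in 2 moves from there.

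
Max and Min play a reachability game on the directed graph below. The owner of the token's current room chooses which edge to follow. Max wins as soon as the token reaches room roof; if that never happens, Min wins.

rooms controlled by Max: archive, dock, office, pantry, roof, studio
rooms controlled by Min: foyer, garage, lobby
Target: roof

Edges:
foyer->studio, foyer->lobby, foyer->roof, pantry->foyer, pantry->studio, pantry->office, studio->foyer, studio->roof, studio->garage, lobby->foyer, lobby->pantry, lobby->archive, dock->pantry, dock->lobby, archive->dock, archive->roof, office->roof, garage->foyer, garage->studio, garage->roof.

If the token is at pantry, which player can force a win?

Max

A0 = {roof}
A1: add {archive, office, studio} — studio (Max) has studio→roof; archive (Max) has archive→roof; office (Max) has office→roof.
A2: add {pantry} — pantry (Max) has pantry→studio.
pantry ∈ A2, so Max can force the target.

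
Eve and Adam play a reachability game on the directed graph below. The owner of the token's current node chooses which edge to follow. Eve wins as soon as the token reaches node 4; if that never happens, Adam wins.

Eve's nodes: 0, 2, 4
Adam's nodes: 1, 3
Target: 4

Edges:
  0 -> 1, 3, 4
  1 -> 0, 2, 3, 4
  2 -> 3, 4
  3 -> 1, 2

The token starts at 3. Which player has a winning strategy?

A0 = {4}
A1: add {0, 2} — 0 (Eve) has 0→4; 2 (Eve) has 2→4.
A2 = A1; e.g. 1 (Adam) can still go to 3. Fixed point.
3 never enters the attractor, so Adam can avoid the target forever.

Adam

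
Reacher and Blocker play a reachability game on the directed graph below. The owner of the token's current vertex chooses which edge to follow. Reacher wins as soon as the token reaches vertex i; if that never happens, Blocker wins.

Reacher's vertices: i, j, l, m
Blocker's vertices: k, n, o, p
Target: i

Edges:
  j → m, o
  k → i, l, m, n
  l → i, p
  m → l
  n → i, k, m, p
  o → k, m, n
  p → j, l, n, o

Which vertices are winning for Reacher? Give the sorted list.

A0 = {i}
A1: add {l} — l (Reacher) has l→i.
A2: add {m} — m (Reacher) has m→l.
A3: add {j} — j (Reacher) has j→m.
A4 = A3; e.g. k (Blocker) can still go to n. Fixed point.
Reacher's winning region = {i, j, l, m}.

i, j, l, m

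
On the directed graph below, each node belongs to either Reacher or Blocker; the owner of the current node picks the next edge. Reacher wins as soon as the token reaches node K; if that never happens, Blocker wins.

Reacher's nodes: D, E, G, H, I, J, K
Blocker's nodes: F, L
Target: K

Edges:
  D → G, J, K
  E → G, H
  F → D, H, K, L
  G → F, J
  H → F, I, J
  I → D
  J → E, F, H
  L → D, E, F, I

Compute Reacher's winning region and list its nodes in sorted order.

D, E, G, H, I, J, K

A0 = {K}
A1: add {D} — D (Reacher) has D→K.
A2: add {I} — I (Reacher) has I→D.
A3: add {H} — H (Reacher) has H→I.
A4: add {E, J} — E (Reacher) has E→H; J (Reacher) has J→H.
A5: add {G} — G (Reacher) has G→J.
A6 = A5; e.g. F (Blocker) can still go to L. Fixed point.
Reacher's winning region = {D, E, G, H, I, J, K}.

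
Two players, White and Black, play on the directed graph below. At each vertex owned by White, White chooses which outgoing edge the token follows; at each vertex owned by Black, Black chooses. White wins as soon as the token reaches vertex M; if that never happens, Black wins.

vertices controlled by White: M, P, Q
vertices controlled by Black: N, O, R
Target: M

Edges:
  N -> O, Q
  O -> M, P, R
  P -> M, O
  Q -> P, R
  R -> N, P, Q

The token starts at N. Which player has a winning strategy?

A0 = {M}
A1: add {P} — P (White) has P→M.
A2: add {Q} — Q (White) has Q→P.
A3 = A2; e.g. N (Black) can still go to O. Fixed point.
N never enters the attractor, so Black can avoid the target forever.

Black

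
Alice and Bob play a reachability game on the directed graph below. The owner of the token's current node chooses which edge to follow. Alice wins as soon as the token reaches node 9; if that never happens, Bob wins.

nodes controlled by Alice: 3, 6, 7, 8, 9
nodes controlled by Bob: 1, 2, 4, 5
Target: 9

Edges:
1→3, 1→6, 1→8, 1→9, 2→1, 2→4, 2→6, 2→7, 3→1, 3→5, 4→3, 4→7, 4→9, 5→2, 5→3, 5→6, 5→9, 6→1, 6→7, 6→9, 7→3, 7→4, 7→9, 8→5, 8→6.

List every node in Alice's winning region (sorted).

A0 = {9}
A1: add {6, 7} — 6 (Alice) has 6→9; 7 (Alice) has 7→9.
A2: add {8} — 8 (Alice) has 8→6.
A3 = A2; e.g. 1 (Bob) can still go to 3. Fixed point.
Alice's winning region = {6, 7, 8, 9}.

6, 7, 8, 9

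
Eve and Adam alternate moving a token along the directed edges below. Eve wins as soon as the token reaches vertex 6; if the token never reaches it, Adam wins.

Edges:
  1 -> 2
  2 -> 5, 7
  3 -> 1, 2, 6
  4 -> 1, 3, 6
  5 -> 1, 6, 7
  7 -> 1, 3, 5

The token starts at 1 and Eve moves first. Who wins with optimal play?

Adam

Track states (vertex, player-to-move).
A0 = {(6,Eve), (6,Adam)}
A1: add {(3,Eve), (4,Eve), (5,Eve)}.
A2 = A1; e.g. (1,Eve) stays out. (1,Eve) never enters ⇒ Adam avoids the target.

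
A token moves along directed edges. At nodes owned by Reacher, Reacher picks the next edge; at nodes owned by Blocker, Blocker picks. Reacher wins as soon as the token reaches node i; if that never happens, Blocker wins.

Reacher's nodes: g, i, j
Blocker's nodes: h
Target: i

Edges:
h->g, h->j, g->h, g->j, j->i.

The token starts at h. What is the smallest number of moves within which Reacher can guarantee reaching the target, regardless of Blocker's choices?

3

A0 = {i}
A1: add {j} — j (Reacher) has j→i.
A2: add {g} — g (Reacher) has g→j.
A3: add {h} — h (Blocker): all of {g, j} already in.
A3 = all vertices. Fixed point.
h enters the attractor at level 3, so Reacher can force the target in 3 moves from there.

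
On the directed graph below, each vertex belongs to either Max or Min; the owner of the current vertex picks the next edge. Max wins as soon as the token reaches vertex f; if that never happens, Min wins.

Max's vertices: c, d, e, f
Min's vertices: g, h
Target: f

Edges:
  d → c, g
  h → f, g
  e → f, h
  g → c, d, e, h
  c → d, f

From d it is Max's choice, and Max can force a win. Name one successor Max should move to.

A0 = {f}
A1: add {c, e} — c (Max) has c→f; e (Max) has e→f.
A2: add {d} — d (Max) has d→c.
A3 = A2; e.g. g (Min) can still go to h. Fixed point.
From d, successor c is in the attractor (rank 1); the other successor g is not.

c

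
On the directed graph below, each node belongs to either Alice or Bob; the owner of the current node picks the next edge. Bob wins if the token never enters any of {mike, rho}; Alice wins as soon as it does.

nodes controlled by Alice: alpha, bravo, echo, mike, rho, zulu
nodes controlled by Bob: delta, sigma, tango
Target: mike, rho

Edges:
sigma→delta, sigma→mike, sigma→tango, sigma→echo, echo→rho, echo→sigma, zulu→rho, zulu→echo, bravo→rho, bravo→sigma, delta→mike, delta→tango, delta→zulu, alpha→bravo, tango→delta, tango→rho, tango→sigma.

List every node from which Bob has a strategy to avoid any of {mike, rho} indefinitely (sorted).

A0 = {mike, rho}
A1: add {bravo, echo, zulu} — bravo (Alice) has bravo→rho; zulu (Alice) has zulu→rho; echo (Alice) has echo→rho.
A2: add {alpha} — alpha (Alice) has alpha→bravo.
A3 = A2; e.g. delta (Bob) can still go to tango. Fixed point.
Alice's attractor = {alpha, bravo, echo, mike, rho, zulu}; Bob avoids the target exactly from the complement.

delta, sigma, tango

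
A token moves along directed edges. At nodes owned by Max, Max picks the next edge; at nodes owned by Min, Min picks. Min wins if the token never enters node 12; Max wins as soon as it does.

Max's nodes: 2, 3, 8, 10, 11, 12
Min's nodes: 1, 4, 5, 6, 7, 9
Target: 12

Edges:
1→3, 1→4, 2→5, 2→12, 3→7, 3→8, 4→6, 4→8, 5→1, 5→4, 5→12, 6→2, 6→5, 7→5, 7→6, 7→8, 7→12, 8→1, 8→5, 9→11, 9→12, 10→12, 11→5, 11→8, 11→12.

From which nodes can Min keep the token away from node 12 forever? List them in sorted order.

1, 3, 4, 5, 6, 7, 8

A0 = {12}
A1: add {2, 10, 11} — 2 (Max) has 2→12; 10 (Max) has 10→12; 11 (Max) has 11→12.
A2: add {9} — 9 (Min): all of {11, 12} already in.
A3 = A2; e.g. 1 (Min) can still go to 3. Fixed point.
Max's attractor = {2, 9, 10, 11, 12}; Min avoids the target exactly from the complement.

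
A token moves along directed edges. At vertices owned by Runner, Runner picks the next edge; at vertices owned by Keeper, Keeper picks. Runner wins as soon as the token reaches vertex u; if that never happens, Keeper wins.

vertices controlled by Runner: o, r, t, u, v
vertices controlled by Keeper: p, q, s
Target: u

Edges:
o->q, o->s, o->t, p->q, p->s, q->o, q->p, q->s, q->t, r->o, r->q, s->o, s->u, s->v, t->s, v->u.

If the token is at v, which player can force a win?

A0 = {u}
A1: add {v} — v (Runner) has v→u.
A2 = A1; e.g. o (Runner) has no edge into A1. Fixed point.
v ∈ A1, so Runner can force the target.

Runner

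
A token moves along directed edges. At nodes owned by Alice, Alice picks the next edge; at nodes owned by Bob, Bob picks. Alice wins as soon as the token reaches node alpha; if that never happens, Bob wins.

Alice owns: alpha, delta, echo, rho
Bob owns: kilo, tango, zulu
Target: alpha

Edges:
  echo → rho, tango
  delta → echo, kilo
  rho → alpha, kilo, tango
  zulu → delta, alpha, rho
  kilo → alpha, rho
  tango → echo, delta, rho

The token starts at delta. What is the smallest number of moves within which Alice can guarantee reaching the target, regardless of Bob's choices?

3

A0 = {alpha}
A1: add {rho} — rho (Alice) has rho→alpha.
A2: add {echo, kilo} — echo (Alice) has echo→rho; kilo (Bob): all of {alpha, rho} already in.
A3: add {delta} — delta (Alice) has delta→echo.
delta enters the attractor at level 3, so Alice can force the target in 3 moves from there.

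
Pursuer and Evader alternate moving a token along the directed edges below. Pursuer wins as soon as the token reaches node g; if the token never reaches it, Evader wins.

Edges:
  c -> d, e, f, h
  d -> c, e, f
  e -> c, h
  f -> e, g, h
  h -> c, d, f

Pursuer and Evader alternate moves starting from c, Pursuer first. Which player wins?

Evader

Track states (vertex, player-to-move).
A0 = {(g,Pursuer), (g,Evader)}
A1: add {(f,Pursuer)}.
A2 = A1; e.g. (c,Pursuer) stays out. (c,Pursuer) never enters ⇒ Evader avoids the target.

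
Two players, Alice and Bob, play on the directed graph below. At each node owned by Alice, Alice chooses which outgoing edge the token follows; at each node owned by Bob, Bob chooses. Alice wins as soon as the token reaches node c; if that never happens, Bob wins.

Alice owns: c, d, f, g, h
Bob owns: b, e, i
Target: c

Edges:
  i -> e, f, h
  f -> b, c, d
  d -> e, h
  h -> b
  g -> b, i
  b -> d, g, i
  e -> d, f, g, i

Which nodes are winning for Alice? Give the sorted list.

A0 = {c}
A1: add {f} — f (Alice) has f→c.
A2 = A1; e.g. b (Bob) can still go to d. Fixed point.
Alice's winning region = {c, f}.

c, f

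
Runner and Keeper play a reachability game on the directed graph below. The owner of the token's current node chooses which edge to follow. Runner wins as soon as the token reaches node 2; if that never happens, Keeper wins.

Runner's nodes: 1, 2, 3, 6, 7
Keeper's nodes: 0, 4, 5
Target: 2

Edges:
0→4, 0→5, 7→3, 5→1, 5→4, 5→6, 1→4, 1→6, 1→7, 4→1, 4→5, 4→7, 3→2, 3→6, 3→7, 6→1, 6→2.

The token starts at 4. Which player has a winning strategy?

Keeper

A0 = {2}
A1: add {3, 6} — 3 (Runner) has 3→2; 6 (Runner) has 6→2.
A2: add {1, 7} — 1 (Runner) has 1→6; 7 (Runner) has 7→3.
A3 = A2; e.g. 0 (Keeper) can still go to 4. Fixed point.
4 never enters the attractor, so Keeper can avoid the target forever.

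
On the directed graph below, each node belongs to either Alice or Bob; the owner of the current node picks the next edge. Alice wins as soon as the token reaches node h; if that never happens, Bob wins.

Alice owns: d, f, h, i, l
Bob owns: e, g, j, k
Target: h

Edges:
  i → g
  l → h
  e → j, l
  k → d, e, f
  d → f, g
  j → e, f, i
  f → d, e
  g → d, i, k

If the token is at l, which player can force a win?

A0 = {h}
A1: add {l} — l (Alice) has l→h.
A2 = A1; e.g. d (Alice) has no edge into A1. Fixed point.
l ∈ A1, so Alice can force the target.

Alice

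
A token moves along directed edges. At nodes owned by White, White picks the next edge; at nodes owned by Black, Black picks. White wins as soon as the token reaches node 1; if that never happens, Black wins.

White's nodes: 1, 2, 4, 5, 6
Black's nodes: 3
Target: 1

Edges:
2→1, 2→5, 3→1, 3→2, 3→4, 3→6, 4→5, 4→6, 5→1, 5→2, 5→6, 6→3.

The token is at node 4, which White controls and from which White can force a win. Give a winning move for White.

5

A0 = {1}
A1: add {2, 5} — 2 (White) has 2→1; 5 (White) has 5→1.
A2: add {4} — 4 (White) has 4→5.
A3 = A2; e.g. 3 (Black) can still go to 6. Fixed point.
From 4, successor 5 is in the attractor (rank 1); the other successor 6 is not.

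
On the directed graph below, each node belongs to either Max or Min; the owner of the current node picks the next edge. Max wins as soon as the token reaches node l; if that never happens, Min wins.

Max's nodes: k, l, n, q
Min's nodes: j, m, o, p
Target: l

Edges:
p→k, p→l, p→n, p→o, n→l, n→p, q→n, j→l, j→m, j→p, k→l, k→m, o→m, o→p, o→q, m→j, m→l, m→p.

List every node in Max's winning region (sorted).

k, l, n, q

A0 = {l}
A1: add {k, n} — k (Max) has k→l; n (Max) has n→l.
A2: add {q} — q (Max) has q→n.
A3 = A2; e.g. j (Min) can still go to m. Fixed point.
Max's winning region = {k, l, n, q}.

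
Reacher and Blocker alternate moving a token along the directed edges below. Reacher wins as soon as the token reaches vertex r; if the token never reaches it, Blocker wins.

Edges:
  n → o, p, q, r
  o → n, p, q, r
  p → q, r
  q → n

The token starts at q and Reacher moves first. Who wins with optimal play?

Track states (vertex, player-to-move).
A0 = {(r,Reacher), (r,Blocker)}
A1: add {(n,Reacher), (o,Reacher), (p,Reacher)}.
A2: add {(q,Blocker)}.
A3 = A2; e.g. (n,Blocker) stays out. (q,Reacher) never enters ⇒ Blocker avoids the target.

Blocker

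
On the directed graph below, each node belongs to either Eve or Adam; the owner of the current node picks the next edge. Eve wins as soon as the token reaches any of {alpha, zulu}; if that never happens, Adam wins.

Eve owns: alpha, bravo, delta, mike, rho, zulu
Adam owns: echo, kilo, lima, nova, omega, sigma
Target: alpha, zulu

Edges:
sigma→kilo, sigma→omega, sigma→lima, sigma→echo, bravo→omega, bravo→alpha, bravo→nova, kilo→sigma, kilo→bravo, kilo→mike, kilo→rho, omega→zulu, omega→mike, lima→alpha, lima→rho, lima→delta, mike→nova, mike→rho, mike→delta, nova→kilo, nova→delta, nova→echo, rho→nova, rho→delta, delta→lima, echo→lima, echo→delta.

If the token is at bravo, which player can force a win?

Eve

A0 = {alpha, zulu}
A1: add {bravo} — bravo (Eve) has bravo→alpha.
A2 = A1; e.g. sigma (Adam) can still go to kilo. Fixed point.
bravo ∈ A1, so Eve can force the target.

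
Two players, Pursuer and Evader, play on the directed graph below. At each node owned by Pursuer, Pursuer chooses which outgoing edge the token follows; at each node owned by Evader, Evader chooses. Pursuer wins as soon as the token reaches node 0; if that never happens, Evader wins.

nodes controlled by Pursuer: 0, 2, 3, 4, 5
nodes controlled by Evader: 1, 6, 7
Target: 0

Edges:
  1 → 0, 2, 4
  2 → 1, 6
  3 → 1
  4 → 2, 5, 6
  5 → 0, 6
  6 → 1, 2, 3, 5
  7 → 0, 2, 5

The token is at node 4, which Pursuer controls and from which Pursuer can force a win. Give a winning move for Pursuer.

A0 = {0}
A1: add {5} — 5 (Pursuer) has 5→0.
A2: add {4} — 4 (Pursuer) has 4→5.
A3 = A2; e.g. 1 (Evader) can still go to 2. Fixed point.
From 4, successor 5 is in the attractor (rank 1); the other successors 2, 6 are not.

5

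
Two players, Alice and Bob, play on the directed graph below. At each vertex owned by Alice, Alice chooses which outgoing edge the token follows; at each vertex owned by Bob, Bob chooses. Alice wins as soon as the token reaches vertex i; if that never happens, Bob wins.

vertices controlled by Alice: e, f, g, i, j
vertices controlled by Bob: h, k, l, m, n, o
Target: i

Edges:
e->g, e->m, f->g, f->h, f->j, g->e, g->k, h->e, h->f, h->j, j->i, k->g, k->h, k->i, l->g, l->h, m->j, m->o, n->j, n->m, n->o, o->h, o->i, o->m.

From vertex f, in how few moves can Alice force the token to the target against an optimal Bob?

2

A0 = {i}
A1: add {j} — j (Alice) has j→i.
A2: add {f} — f (Alice) has f→j.
A3 = A2; e.g. e (Alice) has no edge into A2. Fixed point.
f enters the attractor at level 2, so Alice can force the target in 2 moves from there.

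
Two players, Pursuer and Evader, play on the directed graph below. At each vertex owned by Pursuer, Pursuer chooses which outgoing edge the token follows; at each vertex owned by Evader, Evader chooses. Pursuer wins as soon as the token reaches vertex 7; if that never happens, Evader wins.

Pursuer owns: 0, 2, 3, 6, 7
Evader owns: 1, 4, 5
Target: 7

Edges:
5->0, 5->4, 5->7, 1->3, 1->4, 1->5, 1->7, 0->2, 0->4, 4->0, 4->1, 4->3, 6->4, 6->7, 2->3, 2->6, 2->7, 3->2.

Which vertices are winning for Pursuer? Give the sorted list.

0, 2, 3, 6, 7

A0 = {7}
A1: add {2, 6} — 2 (Pursuer) has 2→7; 6 (Pursuer) has 6→7.
A2: add {0, 3} — 0 (Pursuer) has 0→2; 3 (Pursuer) has 3→2.
A3 = A2; e.g. 1 (Evader) can still go to 4. Fixed point.
Pursuer's winning region = {0, 2, 3, 6, 7}.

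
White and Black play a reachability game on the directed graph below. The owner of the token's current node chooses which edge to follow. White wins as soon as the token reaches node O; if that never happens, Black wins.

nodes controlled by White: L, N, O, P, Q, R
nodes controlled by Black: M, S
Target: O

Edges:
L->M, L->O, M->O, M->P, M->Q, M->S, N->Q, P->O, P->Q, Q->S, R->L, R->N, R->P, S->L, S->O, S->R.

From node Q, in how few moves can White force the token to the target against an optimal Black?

4

A0 = {O}
A1: add {L, P} — L (White) has L→O; P (White) has P→O.
A2: add {R} — R (White) has R→L.
A3: add {S} — S (Black): all of {L, O, R} already in.
A4: add {Q} — Q (White) has Q→S.
Q enters the attractor at level 4, so White can force the target in 4 moves from there.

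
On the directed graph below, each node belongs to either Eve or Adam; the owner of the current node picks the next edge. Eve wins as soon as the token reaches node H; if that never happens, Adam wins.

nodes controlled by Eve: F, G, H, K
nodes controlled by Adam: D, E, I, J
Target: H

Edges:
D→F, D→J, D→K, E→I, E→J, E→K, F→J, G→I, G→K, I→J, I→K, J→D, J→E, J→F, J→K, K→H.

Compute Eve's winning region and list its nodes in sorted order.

A0 = {H}
A1: add {K} — K (Eve) has K→H.
A2: add {G} — G (Eve) has G→K.
A3 = A2; e.g. D (Adam) can still go to F. Fixed point.
Eve's winning region = {G, H, K}.

G, H, K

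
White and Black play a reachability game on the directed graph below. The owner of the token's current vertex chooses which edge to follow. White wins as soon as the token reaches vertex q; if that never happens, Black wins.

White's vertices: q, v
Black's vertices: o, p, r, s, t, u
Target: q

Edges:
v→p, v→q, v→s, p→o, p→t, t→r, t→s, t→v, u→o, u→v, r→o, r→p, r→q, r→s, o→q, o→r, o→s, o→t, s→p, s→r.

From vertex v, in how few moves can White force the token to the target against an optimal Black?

A0 = {q}
A1: add {v} — v (White) has v→q.
A2 = A1; e.g. o (Black) can still go to r. Fixed point.
v enters the attractor at level 1, so White can force the target in 1 move from there.

1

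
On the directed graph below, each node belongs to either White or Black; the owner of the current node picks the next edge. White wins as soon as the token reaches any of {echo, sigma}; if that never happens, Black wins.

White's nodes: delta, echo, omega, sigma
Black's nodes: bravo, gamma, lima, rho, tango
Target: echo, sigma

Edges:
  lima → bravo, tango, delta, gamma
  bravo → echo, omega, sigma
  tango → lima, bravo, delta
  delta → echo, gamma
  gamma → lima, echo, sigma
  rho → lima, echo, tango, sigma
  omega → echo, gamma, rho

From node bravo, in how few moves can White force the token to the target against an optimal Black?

2

A0 = {echo, sigma}
A1: add {delta, omega} — delta (White) has delta→echo; omega (White) has omega→echo.
A2: add {bravo} — bravo (Black): all of {echo, omega, sigma} already in.
A3 = A2; e.g. lima (Black) can still go to tango. Fixed point.
bravo enters the attractor at level 2, so White can force the target in 2 moves from there.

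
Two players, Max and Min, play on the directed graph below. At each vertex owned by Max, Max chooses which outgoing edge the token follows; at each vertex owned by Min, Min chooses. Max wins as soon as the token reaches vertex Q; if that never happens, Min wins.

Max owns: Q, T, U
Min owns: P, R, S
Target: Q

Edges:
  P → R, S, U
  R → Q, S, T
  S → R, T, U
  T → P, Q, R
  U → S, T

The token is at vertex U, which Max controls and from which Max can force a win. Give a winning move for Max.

A0 = {Q}
A1: add {T} — T (Max) has T→Q.
A2: add {U} — U (Max) has U→T.
A3 = A2; e.g. P (Min) can still go to R. Fixed point.
From U, successor T is in the attractor (rank 1); the other successor S is not.

T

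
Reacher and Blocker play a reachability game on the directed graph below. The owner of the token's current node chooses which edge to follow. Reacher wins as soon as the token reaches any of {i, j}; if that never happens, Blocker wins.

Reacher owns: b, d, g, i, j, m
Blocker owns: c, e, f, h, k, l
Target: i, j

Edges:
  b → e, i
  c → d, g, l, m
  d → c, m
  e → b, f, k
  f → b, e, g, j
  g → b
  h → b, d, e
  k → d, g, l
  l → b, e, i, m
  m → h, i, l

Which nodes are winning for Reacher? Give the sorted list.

A0 = {i, j}
A1: add {b, m} — b (Reacher) has b→i; m (Reacher) has m→i.
A2: add {d, g} — d (Reacher) has d→m; g (Reacher) has g→b.
A3 = A2; e.g. c (Blocker) can still go to l. Fixed point.
Reacher's winning region = {b, d, g, i, j, m}.

b, d, g, i, j, m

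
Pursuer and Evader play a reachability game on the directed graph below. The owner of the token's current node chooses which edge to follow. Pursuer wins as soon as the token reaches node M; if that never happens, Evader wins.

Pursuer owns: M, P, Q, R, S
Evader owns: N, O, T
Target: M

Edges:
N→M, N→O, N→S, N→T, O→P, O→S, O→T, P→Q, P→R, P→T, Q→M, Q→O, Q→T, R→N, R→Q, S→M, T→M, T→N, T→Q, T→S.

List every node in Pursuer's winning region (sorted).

M, P, Q, R, S

A0 = {M}
A1: add {Q, S} — Q (Pursuer) has Q→M; S (Pursuer) has S→M.
A2: add {P, R} — P (Pursuer) has P→Q; R (Pursuer) has R→Q.
A3 = A2; e.g. N (Evader) can still go to O. Fixed point.
Pursuer's winning region = {M, P, Q, R, S}.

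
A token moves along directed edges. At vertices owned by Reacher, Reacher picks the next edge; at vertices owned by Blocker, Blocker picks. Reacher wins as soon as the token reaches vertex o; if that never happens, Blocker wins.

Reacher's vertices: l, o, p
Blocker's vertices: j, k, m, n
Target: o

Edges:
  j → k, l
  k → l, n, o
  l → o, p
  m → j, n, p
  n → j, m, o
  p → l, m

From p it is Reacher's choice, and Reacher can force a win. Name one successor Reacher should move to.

l

A0 = {o}
A1: add {l} — l (Reacher) has l→o.
A2: add {p} — p (Reacher) has p→l.
A3 = A2; e.g. j (Blocker) can still go to k. Fixed point.
From p, successor l is in the attractor (rank 1); the other successor m is not.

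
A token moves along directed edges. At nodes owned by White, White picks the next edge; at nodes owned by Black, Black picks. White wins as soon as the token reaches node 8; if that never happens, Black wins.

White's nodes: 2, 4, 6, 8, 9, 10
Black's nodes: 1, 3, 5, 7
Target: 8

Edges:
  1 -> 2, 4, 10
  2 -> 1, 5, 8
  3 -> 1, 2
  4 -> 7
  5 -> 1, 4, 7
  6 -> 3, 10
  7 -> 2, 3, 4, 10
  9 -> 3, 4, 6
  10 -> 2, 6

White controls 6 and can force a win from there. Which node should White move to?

10

A0 = {8}
A1: add {2} — 2 (White) has 2→8.
A2: add {10} — 10 (White) has 10→2.
A3: add {6} — 6 (White) has 6→10.
A4: add {9} — 9 (White) has 9→6.
A5 = A4; e.g. 1 (Black) can still go to 4. Fixed point.
From 6, successor 10 is in the attractor (rank 2); the other successor 3 is not.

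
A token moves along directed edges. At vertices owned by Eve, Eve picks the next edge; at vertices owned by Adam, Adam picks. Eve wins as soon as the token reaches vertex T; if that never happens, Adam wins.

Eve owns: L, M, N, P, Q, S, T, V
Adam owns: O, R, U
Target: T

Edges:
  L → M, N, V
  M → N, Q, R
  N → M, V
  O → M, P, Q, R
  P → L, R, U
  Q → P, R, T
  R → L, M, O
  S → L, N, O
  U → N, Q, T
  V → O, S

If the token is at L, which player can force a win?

Eve

A0 = {T}
A1: add {Q} — Q (Eve) has Q→T.
A2: add {M} — M (Eve) has M→Q.
A3: add {L, N} — L (Eve) has L→M; N (Eve) has N→M.
L ∈ A3, so Eve can force the target.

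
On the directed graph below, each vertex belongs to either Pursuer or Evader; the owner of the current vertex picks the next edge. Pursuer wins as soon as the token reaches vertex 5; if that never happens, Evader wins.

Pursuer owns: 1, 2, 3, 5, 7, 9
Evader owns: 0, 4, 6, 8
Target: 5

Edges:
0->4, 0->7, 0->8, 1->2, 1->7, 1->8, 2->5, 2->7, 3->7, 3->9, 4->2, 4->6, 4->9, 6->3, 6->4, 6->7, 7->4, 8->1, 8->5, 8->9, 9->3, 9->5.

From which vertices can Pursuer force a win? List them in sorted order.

A0 = {5}
A1: add {2, 9} — 2 (Pursuer) has 2→5; 9 (Pursuer) has 9→5.
A2: add {1, 3} — 1 (Pursuer) has 1→2; 3 (Pursuer) has 3→9.
A3: add {8} — 8 (Evader): all of {1, 5, 9} already in.
A4 = A3; e.g. 0 (Evader) can still go to 4. Fixed point.
Pursuer's winning region = {1, 2, 3, 5, 8, 9}.

1, 2, 3, 5, 8, 9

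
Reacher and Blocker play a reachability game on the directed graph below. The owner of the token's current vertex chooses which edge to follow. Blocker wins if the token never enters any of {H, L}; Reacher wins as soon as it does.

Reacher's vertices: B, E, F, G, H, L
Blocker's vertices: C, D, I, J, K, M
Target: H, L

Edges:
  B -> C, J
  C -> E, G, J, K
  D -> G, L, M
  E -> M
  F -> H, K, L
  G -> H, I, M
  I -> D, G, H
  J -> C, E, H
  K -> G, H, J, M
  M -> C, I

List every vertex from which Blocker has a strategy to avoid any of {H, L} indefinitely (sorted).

B, C, D, E, I, J, K, M

A0 = {H, L}
A1: add {F, G} — F (Reacher) has F→H; G (Reacher) has G→H.
A2 = A1; e.g. B (Reacher) has no edge into A1. Fixed point.
Reacher's attractor = {F, G, H, L}; Blocker avoids the target exactly from the complement.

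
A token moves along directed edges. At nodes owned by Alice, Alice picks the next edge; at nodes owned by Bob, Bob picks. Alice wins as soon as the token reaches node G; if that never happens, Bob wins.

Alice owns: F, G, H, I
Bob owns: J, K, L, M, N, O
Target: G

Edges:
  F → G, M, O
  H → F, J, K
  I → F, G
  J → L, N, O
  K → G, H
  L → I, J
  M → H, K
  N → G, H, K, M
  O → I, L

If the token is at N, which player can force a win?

A0 = {G}
A1: add {F, I} — F (Alice) has F→G; I (Alice) has I→G.
A2: add {H} — H (Alice) has H→F.
A3: add {K} — K (Bob): all of {G, H} already in.
A4: add {M} — M (Bob): all of {H, K} already in.
A5: add {N} — N (Bob): all of {G, H, K, M} already in.
A6 = A5; e.g. J (Bob) can still go to L. Fixed point.
N ∈ A5, so Alice can force the target.

Alice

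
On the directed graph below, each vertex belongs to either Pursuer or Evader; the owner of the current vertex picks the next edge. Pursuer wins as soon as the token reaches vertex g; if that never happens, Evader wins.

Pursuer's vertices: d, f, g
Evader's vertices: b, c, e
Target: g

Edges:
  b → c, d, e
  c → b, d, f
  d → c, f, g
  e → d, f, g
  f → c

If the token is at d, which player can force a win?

Pursuer

A0 = {g}
A1: add {d} — d (Pursuer) has d→g.
A2 = A1; e.g. b (Evader) can still go to c. Fixed point.
d ∈ A1, so Pursuer can force the target.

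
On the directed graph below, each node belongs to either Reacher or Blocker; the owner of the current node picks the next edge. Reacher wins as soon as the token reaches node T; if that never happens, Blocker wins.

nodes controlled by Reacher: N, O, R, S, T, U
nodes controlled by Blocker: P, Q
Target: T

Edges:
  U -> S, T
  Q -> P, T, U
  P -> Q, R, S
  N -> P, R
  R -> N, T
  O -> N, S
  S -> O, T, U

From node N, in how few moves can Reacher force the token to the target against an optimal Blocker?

A0 = {T}
A1: add {R, S, U} — R (Reacher) has R→T; S (Reacher) has S→T; U (Reacher) has U→T.
A2: add {N, O} — N (Reacher) has N→R; O (Reacher) has O→S.
A3 = A2; e.g. P (Blocker) can still go to Q. Fixed point.
N enters the attractor at level 2, so Reacher can force the target in 2 moves from there.

2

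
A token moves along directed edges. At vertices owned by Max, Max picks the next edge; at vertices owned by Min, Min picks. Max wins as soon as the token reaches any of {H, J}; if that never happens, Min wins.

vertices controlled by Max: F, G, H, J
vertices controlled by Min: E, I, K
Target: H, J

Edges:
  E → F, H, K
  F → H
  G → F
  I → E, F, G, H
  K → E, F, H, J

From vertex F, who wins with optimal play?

Max

A0 = {H, J}
A1: add {F} — F (Max) has F→H.
F ∈ A1, so Max can force the target.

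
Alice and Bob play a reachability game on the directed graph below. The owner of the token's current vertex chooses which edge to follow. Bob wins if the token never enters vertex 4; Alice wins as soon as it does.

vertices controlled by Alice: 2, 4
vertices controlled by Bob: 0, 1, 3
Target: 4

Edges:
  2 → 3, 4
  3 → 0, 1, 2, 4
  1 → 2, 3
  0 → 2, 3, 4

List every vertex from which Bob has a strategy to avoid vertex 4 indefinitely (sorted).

0, 1, 3

A0 = {4}
A1: add {2} — 2 (Alice) has 2→4.
A2 = A1; e.g. 0 (Bob) can still go to 3. Fixed point.
Alice's attractor = {2, 4}; Bob avoids the target exactly from the complement.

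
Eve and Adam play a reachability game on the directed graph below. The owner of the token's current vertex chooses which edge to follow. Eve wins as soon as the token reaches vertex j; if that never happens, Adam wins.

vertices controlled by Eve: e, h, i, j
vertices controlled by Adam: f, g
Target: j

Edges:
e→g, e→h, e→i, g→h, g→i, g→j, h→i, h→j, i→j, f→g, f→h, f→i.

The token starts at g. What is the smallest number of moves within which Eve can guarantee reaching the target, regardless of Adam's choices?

2

A0 = {j}
A1: add {h, i} — h (Eve) has h→j; i (Eve) has i→j.
A2: add {e, g} — e (Eve) has e→h; g (Adam): all of {h, i, j} already in.
g enters the attractor at level 2, so Eve can force the target in 2 moves from there.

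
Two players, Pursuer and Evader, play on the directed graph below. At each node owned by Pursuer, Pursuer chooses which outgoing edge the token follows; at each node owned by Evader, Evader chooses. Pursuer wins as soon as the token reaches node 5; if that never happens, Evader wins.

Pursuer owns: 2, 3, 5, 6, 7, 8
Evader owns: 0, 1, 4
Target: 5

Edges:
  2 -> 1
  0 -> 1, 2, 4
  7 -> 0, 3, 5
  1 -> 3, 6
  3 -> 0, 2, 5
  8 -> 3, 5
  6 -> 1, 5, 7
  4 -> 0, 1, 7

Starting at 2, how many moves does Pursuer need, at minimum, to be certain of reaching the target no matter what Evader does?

3

A0 = {5}
A1: add {3, 6, 7, 8} — 3 (Pursuer) has 3→5; 6 (Pursuer) has 6→5; 7 (Pursuer) has 7→5; 8 (Pursuer) has 8→5.
A2: add {1} — 1 (Evader): all of {3, 6} already in.
A3: add {2} — 2 (Pursuer) has 2→1.
A4 = A3; e.g. 0 (Evader) can still go to 4. Fixed point.
2 enters the attractor at level 3, so Pursuer can force the target in 3 moves from there.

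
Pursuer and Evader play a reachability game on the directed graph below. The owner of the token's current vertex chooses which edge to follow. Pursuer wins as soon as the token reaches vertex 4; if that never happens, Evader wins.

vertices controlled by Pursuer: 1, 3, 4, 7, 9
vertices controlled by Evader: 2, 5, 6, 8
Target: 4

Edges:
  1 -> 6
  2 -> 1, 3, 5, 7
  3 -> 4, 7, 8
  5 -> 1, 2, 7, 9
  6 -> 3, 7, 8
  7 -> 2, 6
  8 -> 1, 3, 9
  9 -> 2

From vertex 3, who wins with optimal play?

Pursuer

A0 = {4}
A1: add {3} — 3 (Pursuer) has 3→4.
A2 = A1; e.g. 1 (Pursuer) has no edge into A1. Fixed point.
3 ∈ A1, so Pursuer can force the target.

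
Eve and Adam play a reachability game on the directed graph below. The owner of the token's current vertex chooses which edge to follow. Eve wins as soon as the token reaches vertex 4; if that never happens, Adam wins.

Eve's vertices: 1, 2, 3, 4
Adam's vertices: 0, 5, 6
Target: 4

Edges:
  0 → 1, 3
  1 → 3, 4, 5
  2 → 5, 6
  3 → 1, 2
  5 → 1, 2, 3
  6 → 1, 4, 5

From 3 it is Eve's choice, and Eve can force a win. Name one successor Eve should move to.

A0 = {4}
A1: add {1} — 1 (Eve) has 1→4.
A2: add {3} — 3 (Eve) has 3→1.
A3: add {0} — 0 (Adam): all of {1, 3} already in.
A4 = A3; e.g. 2 (Eve) has no edge into A3. Fixed point.
From 3, successor 1 is in the attractor (rank 1); the other successor 2 is not.

1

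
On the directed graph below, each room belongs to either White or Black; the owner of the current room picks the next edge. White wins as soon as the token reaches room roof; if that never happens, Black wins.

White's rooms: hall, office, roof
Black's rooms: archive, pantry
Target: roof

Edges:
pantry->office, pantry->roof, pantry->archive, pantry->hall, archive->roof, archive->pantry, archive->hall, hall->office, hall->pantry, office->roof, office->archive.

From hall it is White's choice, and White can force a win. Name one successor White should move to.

A0 = {roof}
A1: add {office} — office (White) has office→roof.
A2: add {hall} — hall (White) has hall→office.
A3 = A2; e.g. pantry (Black) can still go to archive. Fixed point.
From hall, successor office is in the attractor (rank 1); the other successor pantry is not.

office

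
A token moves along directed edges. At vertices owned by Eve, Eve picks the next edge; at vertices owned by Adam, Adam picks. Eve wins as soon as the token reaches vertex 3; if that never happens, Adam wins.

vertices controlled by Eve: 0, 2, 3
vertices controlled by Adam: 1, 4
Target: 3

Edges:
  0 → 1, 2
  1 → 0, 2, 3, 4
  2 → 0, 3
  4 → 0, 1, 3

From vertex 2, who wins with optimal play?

A0 = {3}
A1: add {2} — 2 (Eve) has 2→3.
2 ∈ A1, so Eve can force the target.

Eve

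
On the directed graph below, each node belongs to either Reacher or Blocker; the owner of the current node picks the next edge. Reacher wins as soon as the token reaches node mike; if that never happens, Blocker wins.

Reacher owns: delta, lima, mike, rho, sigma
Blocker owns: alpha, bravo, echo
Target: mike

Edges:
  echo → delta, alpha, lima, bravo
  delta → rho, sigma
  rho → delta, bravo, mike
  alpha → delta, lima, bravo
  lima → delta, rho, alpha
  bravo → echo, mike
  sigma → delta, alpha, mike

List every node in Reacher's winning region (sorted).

A0 = {mike}
A1: add {rho, sigma} — rho (Reacher) has rho→mike; sigma (Reacher) has sigma→mike.
A2: add {delta, lima} — delta (Reacher) has delta→rho; lima (Reacher) has lima→rho.
A3 = A2; e.g. echo (Blocker) can still go to alpha. Fixed point.
Reacher's winning region = {delta, lima, mike, rho, sigma}.

delta, lima, mike, rho, sigma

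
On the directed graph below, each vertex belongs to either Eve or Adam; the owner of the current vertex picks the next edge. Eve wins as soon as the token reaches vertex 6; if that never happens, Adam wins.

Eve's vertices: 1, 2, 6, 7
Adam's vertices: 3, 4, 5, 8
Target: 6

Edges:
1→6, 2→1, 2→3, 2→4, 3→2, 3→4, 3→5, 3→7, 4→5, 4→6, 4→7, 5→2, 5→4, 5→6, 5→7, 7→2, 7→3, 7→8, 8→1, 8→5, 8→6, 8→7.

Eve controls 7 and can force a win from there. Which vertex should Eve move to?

2

A0 = {6}
A1: add {1} — 1 (Eve) has 1→6.
A2: add {2} — 2 (Eve) has 2→1.
A3: add {7} — 7 (Eve) has 7→2.
A4 = A3; e.g. 3 (Adam) can still go to 4. Fixed point.
From 7, successor 2 is in the attractor (rank 2); the other successors 3, 8 are not.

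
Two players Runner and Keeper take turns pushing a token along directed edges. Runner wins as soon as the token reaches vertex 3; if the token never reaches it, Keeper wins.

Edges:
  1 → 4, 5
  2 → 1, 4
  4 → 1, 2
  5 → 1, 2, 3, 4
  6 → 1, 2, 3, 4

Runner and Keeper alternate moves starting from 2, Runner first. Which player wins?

Track states (vertex, player-to-move).
A0 = {(3,Runner), (3,Keeper)}
A1: add {(5,Runner), (6,Runner)}.
A2 = A1; e.g. (1,Runner) stays out. (2,Runner) never enters ⇒ Keeper avoids the target.

Keeper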